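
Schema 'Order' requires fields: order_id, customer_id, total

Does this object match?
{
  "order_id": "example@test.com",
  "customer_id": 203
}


Checking required fields...
Missing: total
Invalid - missing required field 'total'


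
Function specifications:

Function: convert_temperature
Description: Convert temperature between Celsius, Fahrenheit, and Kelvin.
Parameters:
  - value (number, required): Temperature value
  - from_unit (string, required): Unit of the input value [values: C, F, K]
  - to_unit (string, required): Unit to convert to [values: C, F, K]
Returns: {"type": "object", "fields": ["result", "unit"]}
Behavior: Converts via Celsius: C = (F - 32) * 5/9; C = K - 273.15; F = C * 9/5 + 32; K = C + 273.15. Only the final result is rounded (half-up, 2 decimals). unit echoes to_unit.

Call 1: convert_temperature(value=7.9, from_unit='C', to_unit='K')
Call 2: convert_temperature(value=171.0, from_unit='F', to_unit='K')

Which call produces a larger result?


Call 1:
  Input already in C: 7.9
  To K: 7.9 + 273.15 = 281.05
  Round to 2 decimals: 281.05
  -> 281.05 K
Call 2:
  To C: (171 - 32) * 5/9 = 77.222222
  To K: 77.222222 + 273.15 = 350.372222
  Round to 2 decimals: 350.37
  -> 350.37 K
Call 2 (350.37 K)


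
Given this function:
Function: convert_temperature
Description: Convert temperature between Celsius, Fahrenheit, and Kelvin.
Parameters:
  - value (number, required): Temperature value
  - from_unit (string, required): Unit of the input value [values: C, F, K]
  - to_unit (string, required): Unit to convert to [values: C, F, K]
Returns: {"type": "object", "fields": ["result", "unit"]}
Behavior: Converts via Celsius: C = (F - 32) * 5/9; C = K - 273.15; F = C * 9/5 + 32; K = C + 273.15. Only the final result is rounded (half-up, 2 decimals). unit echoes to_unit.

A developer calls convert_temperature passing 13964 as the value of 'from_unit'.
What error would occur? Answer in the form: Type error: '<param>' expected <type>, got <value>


Spec: 'from_unit' is declared as string; 13964 is an integer.
Type error: 'from_unit' expected string, got 13964


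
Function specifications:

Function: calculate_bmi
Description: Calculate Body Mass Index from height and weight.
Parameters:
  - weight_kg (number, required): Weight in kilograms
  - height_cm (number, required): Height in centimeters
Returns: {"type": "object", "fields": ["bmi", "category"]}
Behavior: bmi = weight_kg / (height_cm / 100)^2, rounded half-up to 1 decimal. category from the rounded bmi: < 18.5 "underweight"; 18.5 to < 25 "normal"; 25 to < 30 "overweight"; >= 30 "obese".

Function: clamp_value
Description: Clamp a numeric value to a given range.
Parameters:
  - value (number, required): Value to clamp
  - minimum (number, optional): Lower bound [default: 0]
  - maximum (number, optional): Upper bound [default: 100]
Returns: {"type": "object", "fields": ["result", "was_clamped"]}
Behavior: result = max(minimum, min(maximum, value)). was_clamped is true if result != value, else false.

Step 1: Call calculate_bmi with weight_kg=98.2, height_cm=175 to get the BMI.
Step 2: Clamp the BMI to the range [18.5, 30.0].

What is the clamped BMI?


Step 1: calculate_bmi(weight_kg=98.2, height_cm=175)
  height_m = 175 / 100 = 1.75
  bmi = 98.2 / 1.75^2 = 98.2 / 3.0625 = 32.065306 -> 32.1
  32.1 >= 30 -> obese
  -> bmi = 32.1
Step 2: clamp_value(value=32.1, minimum=18.5, maximum=30.0)
  result = max(18.5, min(30.0, 32.1)) = max(18.5, 30.0) = 30.0
  was_clamped = (30.0 != 32.1) = true
  -> result = 30.0
30.0


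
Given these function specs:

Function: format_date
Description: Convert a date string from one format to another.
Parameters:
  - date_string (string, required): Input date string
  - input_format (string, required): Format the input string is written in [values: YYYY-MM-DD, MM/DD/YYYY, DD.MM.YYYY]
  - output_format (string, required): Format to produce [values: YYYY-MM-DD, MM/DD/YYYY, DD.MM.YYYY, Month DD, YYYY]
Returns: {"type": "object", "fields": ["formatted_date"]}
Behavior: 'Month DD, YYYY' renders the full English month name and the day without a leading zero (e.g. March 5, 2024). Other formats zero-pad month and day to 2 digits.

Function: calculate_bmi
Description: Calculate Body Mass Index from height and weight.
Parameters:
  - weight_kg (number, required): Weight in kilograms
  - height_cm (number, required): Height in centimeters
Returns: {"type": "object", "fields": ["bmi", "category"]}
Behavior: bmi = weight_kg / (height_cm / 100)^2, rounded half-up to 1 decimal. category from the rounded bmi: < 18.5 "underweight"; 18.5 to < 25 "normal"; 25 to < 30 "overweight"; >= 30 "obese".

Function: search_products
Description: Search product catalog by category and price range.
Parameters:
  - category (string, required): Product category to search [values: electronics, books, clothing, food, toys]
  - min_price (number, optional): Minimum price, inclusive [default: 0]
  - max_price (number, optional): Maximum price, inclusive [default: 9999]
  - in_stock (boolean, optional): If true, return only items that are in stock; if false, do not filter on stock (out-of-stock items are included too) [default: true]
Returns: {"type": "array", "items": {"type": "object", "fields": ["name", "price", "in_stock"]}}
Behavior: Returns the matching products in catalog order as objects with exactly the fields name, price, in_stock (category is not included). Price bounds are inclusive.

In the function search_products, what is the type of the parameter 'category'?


The search_products spec declares:
  - category (string, required): Product category to search [values: electronics, books, clothing, food, toys]
Type:
string


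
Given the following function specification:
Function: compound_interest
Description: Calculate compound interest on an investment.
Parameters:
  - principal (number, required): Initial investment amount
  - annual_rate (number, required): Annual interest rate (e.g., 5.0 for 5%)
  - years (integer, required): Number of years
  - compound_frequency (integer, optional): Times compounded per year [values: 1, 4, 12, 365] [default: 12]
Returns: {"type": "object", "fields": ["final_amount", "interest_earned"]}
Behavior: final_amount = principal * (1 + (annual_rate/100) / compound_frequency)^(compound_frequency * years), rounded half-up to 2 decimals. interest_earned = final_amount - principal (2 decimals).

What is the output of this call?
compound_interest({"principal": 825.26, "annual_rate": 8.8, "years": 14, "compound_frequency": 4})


rate per period = 8.8/100/4 = 0.022 (keep full precision); periods = 4 * 14 = 56
(1 + 0.022)^56 = 3.38259626
final_amount = 825.26 * 3.38259626 = 2791.521392 -> 2791.52
interest_earned = 2791.52 - 825.26 = 1966.26
Output:
{"final_amount": 2791.52, "interest_earned": 1966.26}


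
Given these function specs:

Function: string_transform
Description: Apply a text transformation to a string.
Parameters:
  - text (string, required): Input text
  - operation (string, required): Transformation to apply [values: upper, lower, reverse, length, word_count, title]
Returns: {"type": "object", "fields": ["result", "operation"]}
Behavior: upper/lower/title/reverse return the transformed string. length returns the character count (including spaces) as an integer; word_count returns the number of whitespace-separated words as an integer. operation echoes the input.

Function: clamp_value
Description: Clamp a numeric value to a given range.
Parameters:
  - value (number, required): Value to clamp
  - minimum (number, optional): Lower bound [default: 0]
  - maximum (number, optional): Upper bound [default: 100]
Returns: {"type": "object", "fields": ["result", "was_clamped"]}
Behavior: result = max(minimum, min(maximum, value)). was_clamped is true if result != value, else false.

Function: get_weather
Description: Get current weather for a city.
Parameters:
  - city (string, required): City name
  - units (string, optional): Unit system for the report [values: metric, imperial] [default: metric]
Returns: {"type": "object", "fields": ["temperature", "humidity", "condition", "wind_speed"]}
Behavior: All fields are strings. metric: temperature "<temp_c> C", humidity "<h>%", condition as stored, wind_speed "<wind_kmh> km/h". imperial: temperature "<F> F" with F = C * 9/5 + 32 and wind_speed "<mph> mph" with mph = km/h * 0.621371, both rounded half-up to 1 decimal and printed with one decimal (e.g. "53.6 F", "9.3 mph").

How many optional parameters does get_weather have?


Parameters of get_weather: city (required), units (optional)
Optional count:
1


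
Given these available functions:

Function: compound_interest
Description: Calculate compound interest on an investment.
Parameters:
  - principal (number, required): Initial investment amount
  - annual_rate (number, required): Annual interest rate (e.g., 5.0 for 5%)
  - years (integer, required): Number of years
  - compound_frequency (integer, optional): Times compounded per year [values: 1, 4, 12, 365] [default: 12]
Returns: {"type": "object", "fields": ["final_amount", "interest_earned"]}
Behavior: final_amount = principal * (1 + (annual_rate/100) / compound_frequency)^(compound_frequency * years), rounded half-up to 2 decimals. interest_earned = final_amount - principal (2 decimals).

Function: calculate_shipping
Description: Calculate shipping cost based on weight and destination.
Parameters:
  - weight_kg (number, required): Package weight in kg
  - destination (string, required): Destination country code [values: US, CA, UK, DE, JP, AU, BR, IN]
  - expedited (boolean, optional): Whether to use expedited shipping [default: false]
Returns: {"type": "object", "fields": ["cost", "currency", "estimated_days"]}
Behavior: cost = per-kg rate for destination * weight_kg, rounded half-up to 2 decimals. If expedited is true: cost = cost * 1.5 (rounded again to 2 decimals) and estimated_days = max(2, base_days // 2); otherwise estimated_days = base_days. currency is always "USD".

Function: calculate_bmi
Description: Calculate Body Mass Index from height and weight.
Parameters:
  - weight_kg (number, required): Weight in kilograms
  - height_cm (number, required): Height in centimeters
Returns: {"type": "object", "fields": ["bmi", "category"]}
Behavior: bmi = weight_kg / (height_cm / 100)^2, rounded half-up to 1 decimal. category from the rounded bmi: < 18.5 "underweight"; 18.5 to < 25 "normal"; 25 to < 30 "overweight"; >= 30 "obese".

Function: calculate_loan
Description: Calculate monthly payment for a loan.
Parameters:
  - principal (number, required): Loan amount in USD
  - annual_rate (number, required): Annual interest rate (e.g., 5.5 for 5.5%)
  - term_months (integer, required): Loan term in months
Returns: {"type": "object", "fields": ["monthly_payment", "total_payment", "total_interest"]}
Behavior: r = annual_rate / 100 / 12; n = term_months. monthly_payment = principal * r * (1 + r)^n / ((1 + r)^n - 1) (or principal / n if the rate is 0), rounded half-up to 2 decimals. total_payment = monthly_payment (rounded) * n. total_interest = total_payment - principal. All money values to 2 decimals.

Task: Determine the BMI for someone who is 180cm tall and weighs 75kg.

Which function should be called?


The task needs a function whose description is: Calculate Body Mass Index from height and weight.
calculate_bmi


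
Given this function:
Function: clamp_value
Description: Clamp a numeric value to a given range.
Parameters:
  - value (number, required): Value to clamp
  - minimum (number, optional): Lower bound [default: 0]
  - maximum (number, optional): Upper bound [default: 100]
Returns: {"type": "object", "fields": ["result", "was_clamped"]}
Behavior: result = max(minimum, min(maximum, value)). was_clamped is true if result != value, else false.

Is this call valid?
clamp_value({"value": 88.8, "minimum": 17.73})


Checking all required parameters present and types match... All valid.
Valid


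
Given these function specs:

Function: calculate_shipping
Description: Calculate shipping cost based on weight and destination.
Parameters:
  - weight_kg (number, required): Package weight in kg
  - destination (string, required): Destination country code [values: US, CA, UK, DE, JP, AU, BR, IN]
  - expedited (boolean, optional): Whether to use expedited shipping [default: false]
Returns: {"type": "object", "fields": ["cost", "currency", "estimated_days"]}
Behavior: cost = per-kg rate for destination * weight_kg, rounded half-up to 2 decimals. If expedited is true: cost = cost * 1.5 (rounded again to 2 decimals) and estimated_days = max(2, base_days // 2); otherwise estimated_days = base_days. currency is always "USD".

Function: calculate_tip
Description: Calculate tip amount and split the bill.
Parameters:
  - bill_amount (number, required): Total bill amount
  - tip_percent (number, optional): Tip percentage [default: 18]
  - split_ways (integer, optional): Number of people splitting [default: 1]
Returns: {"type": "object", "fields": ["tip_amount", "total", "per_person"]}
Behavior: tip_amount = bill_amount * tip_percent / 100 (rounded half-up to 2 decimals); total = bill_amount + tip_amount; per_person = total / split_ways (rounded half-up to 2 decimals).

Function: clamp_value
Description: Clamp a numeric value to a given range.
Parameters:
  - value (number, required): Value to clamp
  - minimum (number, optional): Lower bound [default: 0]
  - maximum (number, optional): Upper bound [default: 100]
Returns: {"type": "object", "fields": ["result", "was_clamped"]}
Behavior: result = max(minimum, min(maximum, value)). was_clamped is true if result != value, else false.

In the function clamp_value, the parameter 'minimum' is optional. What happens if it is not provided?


The clamp_value spec declares:
  - minimum (number, optional): Lower bound [default: 0]
It defaults to 0


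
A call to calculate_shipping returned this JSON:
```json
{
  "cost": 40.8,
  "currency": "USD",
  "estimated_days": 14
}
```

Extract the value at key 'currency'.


USD


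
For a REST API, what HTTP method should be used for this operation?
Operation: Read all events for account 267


GET = read, POST = create, PUT = update/replace, DELETE = remove
This operation is a read.
GET


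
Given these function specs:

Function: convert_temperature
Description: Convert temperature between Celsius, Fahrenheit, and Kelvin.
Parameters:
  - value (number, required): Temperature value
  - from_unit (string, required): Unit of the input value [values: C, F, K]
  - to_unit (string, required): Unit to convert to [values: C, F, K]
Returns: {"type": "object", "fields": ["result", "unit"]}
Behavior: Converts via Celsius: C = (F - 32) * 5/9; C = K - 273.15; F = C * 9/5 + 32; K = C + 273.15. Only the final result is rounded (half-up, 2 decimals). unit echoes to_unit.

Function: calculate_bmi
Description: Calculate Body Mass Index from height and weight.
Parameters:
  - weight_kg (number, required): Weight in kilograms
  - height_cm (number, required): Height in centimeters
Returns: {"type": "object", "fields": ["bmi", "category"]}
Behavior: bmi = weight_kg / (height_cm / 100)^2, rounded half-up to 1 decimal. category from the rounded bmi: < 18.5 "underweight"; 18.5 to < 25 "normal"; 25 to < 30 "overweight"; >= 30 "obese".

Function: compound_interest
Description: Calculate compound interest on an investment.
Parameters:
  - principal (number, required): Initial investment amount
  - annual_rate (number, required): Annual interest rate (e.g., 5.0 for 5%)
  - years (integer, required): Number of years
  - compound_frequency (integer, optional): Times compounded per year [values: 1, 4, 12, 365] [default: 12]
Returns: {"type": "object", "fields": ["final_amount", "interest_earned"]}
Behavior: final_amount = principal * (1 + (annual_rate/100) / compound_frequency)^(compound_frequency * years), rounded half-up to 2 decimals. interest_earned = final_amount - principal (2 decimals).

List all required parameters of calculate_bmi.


Parameters of calculate_bmi and their required/optional flag:
  weight_kg: required
  height_cm: required
height_cm, weight_kg


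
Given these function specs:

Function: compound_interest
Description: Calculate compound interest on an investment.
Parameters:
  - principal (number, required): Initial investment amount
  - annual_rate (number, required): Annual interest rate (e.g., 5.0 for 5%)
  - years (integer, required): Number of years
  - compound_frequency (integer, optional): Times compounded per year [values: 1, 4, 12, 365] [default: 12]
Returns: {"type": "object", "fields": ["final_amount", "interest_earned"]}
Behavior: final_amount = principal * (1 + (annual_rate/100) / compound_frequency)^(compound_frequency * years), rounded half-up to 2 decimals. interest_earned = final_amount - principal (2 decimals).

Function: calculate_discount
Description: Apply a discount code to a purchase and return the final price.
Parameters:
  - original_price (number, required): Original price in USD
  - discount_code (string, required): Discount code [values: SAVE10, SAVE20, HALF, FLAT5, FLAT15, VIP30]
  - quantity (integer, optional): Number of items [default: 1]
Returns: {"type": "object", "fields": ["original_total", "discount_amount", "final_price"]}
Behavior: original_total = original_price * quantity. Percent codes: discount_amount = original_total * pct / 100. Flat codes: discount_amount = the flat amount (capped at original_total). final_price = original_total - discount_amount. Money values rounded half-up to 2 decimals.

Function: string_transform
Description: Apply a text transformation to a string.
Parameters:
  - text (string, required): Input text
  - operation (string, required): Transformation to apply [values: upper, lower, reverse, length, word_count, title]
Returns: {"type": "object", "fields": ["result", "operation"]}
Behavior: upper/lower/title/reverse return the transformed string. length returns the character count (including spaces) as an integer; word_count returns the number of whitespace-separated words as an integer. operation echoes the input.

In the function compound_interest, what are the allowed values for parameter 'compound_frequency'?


The compound_interest spec declares:
  - compound_frequency (integer, optional): Times compounded per year [values: 1, 4, 12, 365] [default: 12]
Allowed values:
1, 4, 12, 365


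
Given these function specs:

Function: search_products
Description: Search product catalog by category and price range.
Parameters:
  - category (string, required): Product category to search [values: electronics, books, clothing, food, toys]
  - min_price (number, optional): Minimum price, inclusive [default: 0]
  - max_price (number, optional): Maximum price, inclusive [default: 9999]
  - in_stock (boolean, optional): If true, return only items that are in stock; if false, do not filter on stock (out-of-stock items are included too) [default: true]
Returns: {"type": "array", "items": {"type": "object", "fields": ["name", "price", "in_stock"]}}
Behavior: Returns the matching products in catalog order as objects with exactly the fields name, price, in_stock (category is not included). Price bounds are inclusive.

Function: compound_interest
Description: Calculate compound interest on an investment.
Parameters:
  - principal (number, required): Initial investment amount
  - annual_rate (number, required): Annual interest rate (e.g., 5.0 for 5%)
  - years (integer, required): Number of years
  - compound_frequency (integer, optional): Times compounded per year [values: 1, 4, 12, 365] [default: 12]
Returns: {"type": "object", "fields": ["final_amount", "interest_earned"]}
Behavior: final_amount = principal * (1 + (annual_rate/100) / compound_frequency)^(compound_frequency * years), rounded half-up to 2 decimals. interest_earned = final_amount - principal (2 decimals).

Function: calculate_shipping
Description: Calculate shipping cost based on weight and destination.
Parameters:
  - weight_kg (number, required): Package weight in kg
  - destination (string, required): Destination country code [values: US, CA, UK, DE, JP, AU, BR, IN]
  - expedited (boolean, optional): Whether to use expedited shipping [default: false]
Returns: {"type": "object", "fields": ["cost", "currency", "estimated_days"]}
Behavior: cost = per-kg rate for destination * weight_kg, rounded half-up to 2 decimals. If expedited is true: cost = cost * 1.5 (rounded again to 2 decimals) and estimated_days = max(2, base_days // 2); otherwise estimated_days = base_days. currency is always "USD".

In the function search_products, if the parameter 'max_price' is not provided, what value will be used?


The search_products spec declares:
  - max_price (number, optional): Maximum price, inclusive [default: 9999]
Default:
9999


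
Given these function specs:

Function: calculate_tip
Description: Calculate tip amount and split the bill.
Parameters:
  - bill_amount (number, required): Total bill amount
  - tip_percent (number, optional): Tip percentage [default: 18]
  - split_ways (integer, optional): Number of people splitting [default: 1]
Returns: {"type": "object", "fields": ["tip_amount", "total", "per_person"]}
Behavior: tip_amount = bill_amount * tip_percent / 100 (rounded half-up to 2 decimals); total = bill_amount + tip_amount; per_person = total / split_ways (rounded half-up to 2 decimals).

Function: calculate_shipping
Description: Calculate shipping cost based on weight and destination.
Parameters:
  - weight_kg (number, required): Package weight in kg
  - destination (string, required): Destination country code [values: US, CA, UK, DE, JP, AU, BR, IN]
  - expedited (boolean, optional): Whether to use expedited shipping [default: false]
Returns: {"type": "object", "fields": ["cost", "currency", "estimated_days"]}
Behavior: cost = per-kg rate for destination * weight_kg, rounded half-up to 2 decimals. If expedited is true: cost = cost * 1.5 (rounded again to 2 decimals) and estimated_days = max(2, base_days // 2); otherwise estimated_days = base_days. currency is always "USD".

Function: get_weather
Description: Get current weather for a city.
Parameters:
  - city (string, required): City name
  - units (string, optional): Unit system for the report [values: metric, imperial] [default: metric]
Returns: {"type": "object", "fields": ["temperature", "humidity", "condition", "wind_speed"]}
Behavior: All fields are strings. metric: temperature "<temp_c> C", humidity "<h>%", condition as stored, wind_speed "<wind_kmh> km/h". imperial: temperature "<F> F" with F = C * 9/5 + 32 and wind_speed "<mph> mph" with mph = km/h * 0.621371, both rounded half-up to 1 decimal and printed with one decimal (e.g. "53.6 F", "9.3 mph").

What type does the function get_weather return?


The get_weather spec declares Returns: {"type": "object", "fields": ["temperature", "humidity", "condition", "wind_speed"]}
Type:
object


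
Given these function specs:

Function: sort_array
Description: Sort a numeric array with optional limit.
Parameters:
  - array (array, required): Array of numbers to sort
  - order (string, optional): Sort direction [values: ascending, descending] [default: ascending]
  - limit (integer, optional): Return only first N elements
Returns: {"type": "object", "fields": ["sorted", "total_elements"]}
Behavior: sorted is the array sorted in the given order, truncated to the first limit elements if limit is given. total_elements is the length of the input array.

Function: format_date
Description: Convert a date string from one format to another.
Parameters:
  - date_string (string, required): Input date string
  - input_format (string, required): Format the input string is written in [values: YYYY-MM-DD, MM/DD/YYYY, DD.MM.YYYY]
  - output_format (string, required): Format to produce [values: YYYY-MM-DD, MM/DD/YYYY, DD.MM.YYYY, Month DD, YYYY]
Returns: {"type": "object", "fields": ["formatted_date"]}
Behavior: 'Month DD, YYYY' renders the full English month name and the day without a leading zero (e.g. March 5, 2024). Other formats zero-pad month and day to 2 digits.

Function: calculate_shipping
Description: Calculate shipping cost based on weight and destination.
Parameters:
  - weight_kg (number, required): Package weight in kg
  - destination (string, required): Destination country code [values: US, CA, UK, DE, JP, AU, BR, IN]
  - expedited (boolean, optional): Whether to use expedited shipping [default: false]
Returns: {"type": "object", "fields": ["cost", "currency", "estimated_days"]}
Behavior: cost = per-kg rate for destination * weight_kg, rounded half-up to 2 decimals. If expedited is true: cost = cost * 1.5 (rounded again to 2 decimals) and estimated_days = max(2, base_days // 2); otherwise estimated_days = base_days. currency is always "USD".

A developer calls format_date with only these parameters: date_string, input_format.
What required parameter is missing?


Required parameters: date_string, input_format, output_format
Provided: date_string, input_format
Missing: output_format
output_format


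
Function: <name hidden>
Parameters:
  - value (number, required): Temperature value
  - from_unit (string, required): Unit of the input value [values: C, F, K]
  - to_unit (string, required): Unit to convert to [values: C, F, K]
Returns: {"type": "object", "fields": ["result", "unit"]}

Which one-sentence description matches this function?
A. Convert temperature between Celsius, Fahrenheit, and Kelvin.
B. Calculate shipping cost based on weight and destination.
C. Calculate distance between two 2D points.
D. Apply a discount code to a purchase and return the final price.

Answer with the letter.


Parameters value, from_unit, to_unit and return ["result", "unit"] fit: Convert temperature between Celsius, Fahrenheit, and Kelvin.
A


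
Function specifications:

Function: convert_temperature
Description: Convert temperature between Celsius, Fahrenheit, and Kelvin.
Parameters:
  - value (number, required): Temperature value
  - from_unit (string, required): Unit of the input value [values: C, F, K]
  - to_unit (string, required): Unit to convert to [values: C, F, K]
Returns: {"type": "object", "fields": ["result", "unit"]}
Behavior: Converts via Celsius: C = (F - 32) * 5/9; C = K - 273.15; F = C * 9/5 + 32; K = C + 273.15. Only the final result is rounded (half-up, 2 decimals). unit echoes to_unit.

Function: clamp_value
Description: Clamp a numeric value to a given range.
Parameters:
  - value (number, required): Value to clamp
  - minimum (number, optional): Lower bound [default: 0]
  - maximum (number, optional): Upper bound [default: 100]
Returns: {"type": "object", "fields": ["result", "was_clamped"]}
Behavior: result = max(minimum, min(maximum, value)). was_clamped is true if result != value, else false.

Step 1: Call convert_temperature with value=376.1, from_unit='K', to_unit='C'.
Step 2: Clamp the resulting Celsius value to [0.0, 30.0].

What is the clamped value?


Step 1: convert_temperature(value=376.1, from_unit=K, to_unit=C)
  To C: 376.1 - 273.15 = 102.95
  Target is C: 102.95
  Round to 2 decimals: 102.95
  -> result = 102.95 C
Step 2: clamp_value(value=102.95, minimum=0.0, maximum=30.0)
  result = max(0.0, min(30.0, 102.95)) = max(0.0, 30.0) = 30.0
  was_clamped = (30.0 != 102.95) = true
  -> result = 30.0
30.0


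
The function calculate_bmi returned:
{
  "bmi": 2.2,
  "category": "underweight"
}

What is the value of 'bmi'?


2.2


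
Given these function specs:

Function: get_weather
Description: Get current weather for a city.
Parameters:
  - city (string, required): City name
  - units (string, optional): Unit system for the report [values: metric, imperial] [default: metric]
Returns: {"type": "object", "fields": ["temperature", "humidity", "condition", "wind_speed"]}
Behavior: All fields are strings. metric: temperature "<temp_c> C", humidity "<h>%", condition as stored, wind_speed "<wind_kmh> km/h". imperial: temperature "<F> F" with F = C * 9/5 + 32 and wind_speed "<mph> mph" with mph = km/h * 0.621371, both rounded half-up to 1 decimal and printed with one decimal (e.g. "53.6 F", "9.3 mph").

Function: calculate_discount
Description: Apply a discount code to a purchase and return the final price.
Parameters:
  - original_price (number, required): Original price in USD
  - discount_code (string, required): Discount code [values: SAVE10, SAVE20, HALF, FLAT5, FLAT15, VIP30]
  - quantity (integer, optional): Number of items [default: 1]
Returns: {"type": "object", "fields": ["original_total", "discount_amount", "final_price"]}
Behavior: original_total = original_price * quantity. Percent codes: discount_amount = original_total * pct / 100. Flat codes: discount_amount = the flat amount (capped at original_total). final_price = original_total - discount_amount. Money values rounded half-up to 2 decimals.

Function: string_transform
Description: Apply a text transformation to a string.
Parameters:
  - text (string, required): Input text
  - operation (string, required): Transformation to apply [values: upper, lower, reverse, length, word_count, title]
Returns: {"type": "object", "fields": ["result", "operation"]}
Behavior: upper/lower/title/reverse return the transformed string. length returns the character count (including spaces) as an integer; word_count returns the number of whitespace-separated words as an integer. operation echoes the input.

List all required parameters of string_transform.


Parameters of string_transform and their required/optional flag:
  text: required
  operation: required
operation, text


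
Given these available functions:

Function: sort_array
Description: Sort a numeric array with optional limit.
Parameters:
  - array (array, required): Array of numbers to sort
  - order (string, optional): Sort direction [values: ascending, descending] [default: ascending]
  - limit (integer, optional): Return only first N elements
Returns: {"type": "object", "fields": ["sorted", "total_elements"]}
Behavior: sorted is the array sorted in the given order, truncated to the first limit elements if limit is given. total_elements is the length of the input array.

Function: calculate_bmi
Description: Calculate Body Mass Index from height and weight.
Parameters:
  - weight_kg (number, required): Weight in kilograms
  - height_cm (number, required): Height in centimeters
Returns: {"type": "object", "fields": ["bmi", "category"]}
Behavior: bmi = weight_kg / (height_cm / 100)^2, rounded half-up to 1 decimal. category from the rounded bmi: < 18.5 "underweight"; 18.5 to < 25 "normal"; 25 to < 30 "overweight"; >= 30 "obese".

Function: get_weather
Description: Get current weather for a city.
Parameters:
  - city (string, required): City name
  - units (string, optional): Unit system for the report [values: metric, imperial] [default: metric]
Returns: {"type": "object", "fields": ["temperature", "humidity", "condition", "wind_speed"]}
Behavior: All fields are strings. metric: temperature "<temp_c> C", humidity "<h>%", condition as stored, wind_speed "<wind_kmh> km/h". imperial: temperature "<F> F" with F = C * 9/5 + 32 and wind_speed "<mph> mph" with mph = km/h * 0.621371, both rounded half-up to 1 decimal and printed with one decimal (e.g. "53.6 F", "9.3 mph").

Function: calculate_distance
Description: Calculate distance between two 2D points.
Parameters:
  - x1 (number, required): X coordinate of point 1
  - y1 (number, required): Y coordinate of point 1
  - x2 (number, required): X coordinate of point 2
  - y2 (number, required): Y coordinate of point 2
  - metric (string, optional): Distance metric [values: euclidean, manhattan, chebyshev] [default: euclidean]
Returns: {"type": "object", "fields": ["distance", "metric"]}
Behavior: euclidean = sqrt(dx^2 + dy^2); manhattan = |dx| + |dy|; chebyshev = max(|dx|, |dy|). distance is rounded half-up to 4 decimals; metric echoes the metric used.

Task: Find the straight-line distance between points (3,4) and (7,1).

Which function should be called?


The task needs a function whose description is: Calculate distance between two 2D points.
calculate_distance


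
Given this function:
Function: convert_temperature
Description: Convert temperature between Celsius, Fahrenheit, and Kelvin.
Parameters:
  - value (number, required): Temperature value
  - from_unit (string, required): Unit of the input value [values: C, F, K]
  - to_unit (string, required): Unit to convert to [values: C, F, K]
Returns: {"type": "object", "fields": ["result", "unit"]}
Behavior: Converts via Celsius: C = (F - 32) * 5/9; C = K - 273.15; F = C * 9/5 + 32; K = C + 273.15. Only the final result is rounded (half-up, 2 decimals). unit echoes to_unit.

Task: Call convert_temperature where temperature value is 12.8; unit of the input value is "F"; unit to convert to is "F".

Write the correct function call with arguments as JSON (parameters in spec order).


Mapping each described value to its parameter name:
  'Temperature value' -> value = 12.8
  'Unit of the input value' -> from_unit = "F"
  'Unit to convert to' -> to_unit = "F"
convert_temperature({"value": 12.8, "from_unit": "F", "to_unit": "F"})


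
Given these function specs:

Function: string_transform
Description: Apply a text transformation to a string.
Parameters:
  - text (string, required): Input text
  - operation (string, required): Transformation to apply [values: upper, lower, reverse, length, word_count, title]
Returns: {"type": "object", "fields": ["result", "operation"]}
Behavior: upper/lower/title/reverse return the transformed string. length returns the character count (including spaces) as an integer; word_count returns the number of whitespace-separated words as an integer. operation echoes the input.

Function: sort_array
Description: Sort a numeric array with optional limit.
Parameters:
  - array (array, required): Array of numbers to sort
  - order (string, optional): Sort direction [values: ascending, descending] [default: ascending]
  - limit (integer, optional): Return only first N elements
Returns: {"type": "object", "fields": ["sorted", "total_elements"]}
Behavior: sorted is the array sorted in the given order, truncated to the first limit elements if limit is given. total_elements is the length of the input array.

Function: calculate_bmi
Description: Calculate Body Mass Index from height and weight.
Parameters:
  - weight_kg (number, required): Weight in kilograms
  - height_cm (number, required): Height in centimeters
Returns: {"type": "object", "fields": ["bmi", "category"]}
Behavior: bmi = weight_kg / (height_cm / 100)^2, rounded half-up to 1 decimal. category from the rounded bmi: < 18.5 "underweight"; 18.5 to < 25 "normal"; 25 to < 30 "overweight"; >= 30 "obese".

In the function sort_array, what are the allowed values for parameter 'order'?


The sort_array spec declares:
  - order (string, optional): Sort direction [values: ascending, descending] [default: ascending]
Allowed values:
ascending, descending


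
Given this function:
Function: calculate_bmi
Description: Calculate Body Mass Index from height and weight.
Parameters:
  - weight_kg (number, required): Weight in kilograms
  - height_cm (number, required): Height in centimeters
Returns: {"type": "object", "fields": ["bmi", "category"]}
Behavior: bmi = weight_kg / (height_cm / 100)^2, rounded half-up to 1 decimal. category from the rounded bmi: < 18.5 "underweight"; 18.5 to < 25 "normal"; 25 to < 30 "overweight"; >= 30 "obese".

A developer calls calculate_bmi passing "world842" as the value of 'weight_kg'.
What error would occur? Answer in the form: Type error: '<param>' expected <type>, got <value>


Spec: 'weight_kg' is declared as number; "world842" is a string.
Type error: 'weight_kg' expected number, got "world842"


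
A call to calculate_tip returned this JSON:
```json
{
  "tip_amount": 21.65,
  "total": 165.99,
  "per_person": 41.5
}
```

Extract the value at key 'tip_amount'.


21.65


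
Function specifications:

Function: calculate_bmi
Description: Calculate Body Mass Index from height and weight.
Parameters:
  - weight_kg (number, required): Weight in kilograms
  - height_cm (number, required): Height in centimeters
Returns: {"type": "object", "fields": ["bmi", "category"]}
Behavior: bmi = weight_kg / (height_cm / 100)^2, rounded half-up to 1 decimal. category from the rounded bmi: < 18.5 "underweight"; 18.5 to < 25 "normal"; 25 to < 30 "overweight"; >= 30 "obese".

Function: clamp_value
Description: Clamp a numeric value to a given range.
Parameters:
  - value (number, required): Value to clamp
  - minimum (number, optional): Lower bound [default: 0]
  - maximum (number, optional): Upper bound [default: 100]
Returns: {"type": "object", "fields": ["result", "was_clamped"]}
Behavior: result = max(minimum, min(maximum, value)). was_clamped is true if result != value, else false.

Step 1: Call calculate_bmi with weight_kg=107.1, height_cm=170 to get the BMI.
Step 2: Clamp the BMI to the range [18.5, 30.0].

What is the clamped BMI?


Step 1: calculate_bmi(weight_kg=107.1, height_cm=170)
  height_m = 170 / 100 = 1.7
  bmi = 107.1 / 1.7^2 = 107.1 / 2.89 = 37.058824 -> 37.1
  37.1 >= 30 -> obese
  -> bmi = 37.1
Step 2: clamp_value(value=37.1, minimum=18.5, maximum=30.0)
  result = max(18.5, min(30.0, 37.1)) = max(18.5, 30.0) = 30.0
  was_clamped = (30.0 != 37.1) = true
  -> result = 30.0
30.0


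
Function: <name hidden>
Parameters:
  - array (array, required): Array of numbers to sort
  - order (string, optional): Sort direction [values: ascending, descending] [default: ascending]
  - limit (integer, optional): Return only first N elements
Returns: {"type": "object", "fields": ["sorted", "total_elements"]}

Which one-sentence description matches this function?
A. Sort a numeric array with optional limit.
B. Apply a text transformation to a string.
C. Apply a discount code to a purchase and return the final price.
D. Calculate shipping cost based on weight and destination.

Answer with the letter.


Parameters array, order, limit and return ["sorted", "total_elements"] fit: Sort a numeric array with optional limit.
A


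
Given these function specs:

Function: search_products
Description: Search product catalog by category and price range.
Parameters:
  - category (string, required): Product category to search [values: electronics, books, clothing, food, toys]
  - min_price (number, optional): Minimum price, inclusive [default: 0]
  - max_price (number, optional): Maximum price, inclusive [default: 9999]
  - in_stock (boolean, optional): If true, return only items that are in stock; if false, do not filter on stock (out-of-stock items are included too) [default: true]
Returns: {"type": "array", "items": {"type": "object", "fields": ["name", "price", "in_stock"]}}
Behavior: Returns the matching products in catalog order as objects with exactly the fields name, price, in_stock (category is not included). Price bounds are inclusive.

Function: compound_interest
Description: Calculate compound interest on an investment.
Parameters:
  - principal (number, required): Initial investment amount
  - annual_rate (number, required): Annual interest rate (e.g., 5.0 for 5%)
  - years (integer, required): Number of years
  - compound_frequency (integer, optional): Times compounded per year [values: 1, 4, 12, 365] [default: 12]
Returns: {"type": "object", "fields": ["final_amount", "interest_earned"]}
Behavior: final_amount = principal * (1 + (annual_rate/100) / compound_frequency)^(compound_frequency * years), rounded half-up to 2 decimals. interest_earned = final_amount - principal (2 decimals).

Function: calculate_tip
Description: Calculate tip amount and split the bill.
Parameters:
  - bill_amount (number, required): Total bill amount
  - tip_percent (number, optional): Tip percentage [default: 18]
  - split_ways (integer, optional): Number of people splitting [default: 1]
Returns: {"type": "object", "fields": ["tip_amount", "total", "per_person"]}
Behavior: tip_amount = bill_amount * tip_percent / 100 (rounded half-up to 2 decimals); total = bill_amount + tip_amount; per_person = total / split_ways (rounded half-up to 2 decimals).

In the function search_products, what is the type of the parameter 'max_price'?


The search_products spec declares:
  - max_price (number, optional): Maximum price, inclusive [default: 9999]
Type:
number


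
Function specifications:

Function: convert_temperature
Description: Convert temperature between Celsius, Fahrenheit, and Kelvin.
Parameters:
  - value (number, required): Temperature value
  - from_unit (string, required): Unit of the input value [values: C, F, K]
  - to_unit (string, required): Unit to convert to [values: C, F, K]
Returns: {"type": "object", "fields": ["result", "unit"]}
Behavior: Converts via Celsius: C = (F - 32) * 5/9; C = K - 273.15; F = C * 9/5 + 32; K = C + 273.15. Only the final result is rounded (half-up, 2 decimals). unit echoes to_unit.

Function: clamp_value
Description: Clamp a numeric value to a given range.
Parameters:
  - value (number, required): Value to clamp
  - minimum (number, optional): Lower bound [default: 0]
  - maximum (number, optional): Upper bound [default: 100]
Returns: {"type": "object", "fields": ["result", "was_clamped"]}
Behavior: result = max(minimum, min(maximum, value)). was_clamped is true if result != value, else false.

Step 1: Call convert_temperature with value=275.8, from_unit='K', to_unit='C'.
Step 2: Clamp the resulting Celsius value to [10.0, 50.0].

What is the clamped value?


Step 1: convert_temperature(value=275.8, from_unit=K, to_unit=C)
  To C: 275.8 - 273.15 = 2.65
  Target is C: 2.65
  Round to 2 decimals: 2.65
  -> result = 2.65 C
Step 2: clamp_value(value=2.65, minimum=10.0, maximum=50.0)
  result = max(10.0, min(50.0, 2.65)) = max(10.0, 2.65) = 10.0
  was_clamped = (10.0 != 2.65) = true
  -> result = 10.0
10.0
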